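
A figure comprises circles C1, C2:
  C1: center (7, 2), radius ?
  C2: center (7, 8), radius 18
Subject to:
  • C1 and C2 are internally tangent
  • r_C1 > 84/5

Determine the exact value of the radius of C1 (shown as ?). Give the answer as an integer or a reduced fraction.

1. [int C1,C2]  r_C1² − 36r_C1 + 288 = 0  ⇒  r_C1 = 12 or 24
2. given r_C1 > 84/5: keep 24

24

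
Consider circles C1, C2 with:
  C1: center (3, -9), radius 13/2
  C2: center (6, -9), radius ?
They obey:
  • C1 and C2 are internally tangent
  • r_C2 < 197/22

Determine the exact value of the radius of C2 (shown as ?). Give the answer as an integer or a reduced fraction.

7/2

1. [int C1,C2]  r_C2² − 13r_C2 + 133/4 = 0  ⇒  r_C2 = 7/2 or 19/2
2. given r_C2 < 197/22: keep 7/2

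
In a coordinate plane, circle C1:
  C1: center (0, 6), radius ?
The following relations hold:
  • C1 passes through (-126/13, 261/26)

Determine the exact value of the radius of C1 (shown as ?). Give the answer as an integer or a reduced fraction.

1. [C1∋P]  r_C1² − 441/4 = 0  ⇒  r_C1 = 21/2 (r>0 drops 1)

21/2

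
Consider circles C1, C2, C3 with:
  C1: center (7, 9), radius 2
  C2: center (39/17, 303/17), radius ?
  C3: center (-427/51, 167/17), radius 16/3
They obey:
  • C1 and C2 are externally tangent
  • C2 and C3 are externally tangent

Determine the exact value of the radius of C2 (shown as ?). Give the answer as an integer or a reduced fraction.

8

1. [ext C1·C2]  r_C2² + 4r_C2 − 96 = 0  ⇒  r_C2 = 8 (r>0 drops 1)
2. [ext C2·C3]  r_C2² + (32/3)r_C2 − 448/3 = 0  ⇒  r_C2 = 8 (r>0 drops 1)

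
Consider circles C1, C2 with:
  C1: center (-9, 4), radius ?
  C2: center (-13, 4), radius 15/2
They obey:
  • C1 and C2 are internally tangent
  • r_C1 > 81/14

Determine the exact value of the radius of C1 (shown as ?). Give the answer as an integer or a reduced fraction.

23/2

1. [int C1,C2]  r_C1² − 15r_C1 + 161/4 = 0  ⇒  r_C1 = 7/2 or 23/2
2. given r_C1 > 81/14: keep 23/2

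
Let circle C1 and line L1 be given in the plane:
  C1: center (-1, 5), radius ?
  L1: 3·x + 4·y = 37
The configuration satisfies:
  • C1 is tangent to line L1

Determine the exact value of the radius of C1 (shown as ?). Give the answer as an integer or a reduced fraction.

1. [C1‖L1]  r_C1² − 16 = 0  ⇒  r_C1 = 4 (r>0 drops 1)

4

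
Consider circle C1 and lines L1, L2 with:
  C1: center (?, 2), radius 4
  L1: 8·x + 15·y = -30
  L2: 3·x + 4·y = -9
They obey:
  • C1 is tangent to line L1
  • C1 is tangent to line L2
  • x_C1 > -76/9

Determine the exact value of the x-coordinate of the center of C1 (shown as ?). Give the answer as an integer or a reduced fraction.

1. [C1‖L1]  x_C1² + 15x_C1 − 16 = 0  ⇒  x_C1 = -16 or 1
2. [C1‖L2]  x_C1² + (34/3)x_C1 − 37/3 = 0  ⇒  x_C1 = -37/3 or 1

1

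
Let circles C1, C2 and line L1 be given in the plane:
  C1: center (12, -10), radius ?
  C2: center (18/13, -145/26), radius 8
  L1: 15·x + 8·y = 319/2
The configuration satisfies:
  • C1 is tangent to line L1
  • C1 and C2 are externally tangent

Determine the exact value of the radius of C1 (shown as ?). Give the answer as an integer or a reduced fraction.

7/2

1. [C1‖L1]  r_C1² − 49/4 = 0  ⇒  r_C1 = 7/2 (r>0 drops 1)
2. [ext C1·C2]  r_C1² + 16r_C1 − 273/4 = 0  ⇒  r_C1 = 7/2 (r>0 drops 1)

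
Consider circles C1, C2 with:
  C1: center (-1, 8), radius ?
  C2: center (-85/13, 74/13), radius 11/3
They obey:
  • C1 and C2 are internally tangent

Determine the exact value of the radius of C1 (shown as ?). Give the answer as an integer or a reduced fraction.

1. [int C1,C2]  r_C1² − (22/3)r_C1 − 203/9 = 0  ⇒  r_C1 = 29/3 (r>0 drops 1)

29/3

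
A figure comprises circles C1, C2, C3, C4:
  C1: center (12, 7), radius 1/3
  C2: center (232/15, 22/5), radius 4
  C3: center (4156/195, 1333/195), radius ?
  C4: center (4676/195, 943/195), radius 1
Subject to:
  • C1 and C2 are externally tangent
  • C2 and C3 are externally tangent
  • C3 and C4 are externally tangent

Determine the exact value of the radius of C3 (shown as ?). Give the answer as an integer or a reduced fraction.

1. [ext C2·C3]  r_C3² + 8r_C3 − 217/9 = 0  ⇒  r_C3 = 7/3 (r>0 drops 1)
2. [ext C3·C4]  r_C3² + 2r_C3 − 91/9 = 0  ⇒  r_C3 = 7/3 (r>0 drops 1)

7/3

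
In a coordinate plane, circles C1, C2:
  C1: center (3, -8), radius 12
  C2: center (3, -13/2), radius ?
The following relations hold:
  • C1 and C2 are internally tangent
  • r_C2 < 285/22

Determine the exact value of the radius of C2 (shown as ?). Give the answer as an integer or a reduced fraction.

21/2

1. [int C1,C2]  r_C2² − 24r_C2 + 567/4 = 0  ⇒  r_C2 = 21/2 or 27/2
2. given r_C2 < 285/22: keep 21/2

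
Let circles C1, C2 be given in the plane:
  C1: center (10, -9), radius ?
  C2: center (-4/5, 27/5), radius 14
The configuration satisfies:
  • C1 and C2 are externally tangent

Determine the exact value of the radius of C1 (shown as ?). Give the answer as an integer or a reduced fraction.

4

1. [ext C1·C2]  r_C1² + 28r_C1 − 128 = 0  ⇒  r_C1 = 4 (r>0 drops 1)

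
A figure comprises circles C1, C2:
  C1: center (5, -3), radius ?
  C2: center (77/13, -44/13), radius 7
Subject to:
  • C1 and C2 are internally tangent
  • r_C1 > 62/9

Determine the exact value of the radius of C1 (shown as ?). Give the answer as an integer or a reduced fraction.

8

1. [int C1,C2]  r_C1² − 14r_C1 + 48 = 0  ⇒  r_C1 = 6 or 8
2. given r_C1 > 62/9: keep 8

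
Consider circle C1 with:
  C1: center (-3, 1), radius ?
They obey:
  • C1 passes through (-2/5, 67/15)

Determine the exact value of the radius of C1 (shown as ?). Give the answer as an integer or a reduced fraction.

13/3

1. [C1∋P]  r_C1² − 169/9 = 0  ⇒  r_C1 = 13/3 (r>0 drops 1)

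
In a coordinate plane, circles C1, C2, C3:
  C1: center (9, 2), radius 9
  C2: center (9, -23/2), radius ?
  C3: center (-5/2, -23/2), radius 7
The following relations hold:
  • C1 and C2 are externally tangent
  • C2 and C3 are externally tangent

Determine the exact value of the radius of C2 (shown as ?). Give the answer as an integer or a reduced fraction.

9/2

1. [ext C1·C2]  r_C2² + 18r_C2 − 405/4 = 0  ⇒  r_C2 = 9/2 (r>0 drops 1)
2. [ext C2·C3]  r_C2² + 14r_C2 − 333/4 = 0  ⇒  r_C2 = 9/2 (r>0 drops 1)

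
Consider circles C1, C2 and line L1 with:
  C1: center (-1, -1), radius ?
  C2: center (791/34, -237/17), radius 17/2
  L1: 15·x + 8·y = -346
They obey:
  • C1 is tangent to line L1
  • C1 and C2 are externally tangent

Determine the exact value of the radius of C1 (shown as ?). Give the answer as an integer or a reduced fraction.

19

1. [C1‖L1]  r_C1² − 361 = 0  ⇒  r_C1 = 19 (r>0 drops 1)
2. [ext C1·C2]  r_C1² + 17r_C1 − 684 = 0  ⇒  r_C1 = 19 (r>0 drops 1)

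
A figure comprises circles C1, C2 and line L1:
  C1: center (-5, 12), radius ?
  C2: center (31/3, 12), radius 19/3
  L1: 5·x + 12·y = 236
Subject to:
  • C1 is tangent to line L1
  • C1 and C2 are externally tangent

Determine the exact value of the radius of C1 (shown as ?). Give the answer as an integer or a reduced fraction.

9

1. [C1‖L1]  r_C1² − 81 = 0  ⇒  r_C1 = 9 (r>0 drops 1)
2. [ext C1·C2]  r_C1² + (38/3)r_C1 − 195 = 0  ⇒  r_C1 = 9 (r>0 drops 1)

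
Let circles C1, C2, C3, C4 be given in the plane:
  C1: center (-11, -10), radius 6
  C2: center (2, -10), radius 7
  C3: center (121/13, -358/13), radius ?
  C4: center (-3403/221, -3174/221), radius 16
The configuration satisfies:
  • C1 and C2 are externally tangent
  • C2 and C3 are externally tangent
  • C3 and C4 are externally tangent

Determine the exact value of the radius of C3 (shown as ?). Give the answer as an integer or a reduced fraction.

12

1. [ext C2·C3]  r_C3² + 14r_C3 − 312 = 0  ⇒  r_C3 = 12 (r>0 drops 1)
2. [ext C3·C4]  r_C3² + 32r_C3 − 528 = 0  ⇒  r_C3 = 12 (r>0 drops 1)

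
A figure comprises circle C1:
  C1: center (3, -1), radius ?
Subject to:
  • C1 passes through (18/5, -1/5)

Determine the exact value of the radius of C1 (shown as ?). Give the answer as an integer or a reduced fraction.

1. [C1∋P]  r_C1² − 1 = 0  ⇒  r_C1 = 1 (r>0 drops 1)

1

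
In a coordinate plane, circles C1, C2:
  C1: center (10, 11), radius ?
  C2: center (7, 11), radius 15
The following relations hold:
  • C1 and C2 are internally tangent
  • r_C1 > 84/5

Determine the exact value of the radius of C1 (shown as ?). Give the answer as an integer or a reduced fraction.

18

1. [int C1,C2]  r_C1² − 30r_C1 + 216 = 0  ⇒  r_C1 = 12 or 18
2. given r_C1 > 84/5: keep 18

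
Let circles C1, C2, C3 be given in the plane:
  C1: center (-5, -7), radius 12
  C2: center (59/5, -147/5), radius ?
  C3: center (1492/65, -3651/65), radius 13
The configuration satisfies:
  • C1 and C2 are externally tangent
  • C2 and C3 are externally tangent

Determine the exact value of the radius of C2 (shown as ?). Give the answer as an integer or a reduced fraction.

16

1. [ext C1·C2]  r_C2² + 24r_C2 − 640 = 0  ⇒  r_C2 = 16 (r>0 drops 1)
2. [ext C2·C3]  r_C2² + 26r_C2 − 672 = 0  ⇒  r_C2 = 16 (r>0 drops 1)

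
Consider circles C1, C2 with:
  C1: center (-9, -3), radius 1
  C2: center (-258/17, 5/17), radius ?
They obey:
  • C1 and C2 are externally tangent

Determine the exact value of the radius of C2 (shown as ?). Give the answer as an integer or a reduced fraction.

1. [ext C1·C2]  r_C2² + 2r_C2 − 48 = 0  ⇒  r_C2 = 6 (r>0 drops 1)

6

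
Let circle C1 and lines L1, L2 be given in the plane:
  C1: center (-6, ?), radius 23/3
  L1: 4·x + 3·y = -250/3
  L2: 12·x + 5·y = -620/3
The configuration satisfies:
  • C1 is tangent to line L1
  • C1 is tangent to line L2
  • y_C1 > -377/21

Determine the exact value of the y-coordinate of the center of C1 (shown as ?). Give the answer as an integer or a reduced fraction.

-7

1. [C1‖L1]  y_C1² + (356/9)y_C1 + 2051/9 = 0  ⇒  y_C1 = -293/9 or -7
2. [C1‖L2]  y_C1² + (808/15)y_C1 + 4921/15 = 0  ⇒  y_C1 = -703/15 or -7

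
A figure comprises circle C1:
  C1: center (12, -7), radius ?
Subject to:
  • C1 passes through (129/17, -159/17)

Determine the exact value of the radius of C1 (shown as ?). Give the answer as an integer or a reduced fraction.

1. [C1∋P]  r_C1² − 25 = 0  ⇒  r_C1 = 5 (r>0 drops 1)

5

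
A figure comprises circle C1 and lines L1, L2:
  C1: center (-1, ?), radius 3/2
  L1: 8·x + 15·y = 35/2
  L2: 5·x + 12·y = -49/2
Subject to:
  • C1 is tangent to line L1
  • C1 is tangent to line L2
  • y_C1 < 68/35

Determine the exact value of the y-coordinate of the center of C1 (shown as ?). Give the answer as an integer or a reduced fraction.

1. [C1‖L1]  y_C1² − (17/5)y_C1 = 0  ⇒  y_C1 = 0 or 17/5
2. [C1‖L2]  y_C1² + (13/4)y_C1 = 0  ⇒  y_C1 = -13/4 or 0

0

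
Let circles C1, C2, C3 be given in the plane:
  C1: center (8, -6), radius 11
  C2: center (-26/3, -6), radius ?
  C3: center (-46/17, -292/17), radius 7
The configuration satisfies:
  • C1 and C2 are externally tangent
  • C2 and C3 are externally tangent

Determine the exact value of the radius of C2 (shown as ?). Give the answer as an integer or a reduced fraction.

1. [ext C1·C2]  r_C2² + 22r_C2 − 1411/9 = 0  ⇒  r_C2 = 17/3 (r>0 drops 1)
2. [ext C2·C3]  r_C2² + 14r_C2 − 1003/9 = 0  ⇒  r_C2 = 17/3 (r>0 drops 1)

17/3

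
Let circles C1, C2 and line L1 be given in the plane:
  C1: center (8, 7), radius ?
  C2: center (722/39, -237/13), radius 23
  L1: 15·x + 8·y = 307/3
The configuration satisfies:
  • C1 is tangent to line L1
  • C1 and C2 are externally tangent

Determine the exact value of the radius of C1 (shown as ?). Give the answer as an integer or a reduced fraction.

1. [C1‖L1]  r_C1² − 169/9 = 0  ⇒  r_C1 = 13/3 (r>0 drops 1)
2. [ext C1·C2]  r_C1² + 46r_C1 − 1963/9 = 0  ⇒  r_C1 = 13/3 (r>0 drops 1)

13/3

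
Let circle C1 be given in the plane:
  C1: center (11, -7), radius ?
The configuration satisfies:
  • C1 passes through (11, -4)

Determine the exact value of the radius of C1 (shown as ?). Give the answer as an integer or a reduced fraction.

1. [C1∋P]  r_C1² − 9 = 0  ⇒  r_C1 = 3 (r>0 drops 1)

3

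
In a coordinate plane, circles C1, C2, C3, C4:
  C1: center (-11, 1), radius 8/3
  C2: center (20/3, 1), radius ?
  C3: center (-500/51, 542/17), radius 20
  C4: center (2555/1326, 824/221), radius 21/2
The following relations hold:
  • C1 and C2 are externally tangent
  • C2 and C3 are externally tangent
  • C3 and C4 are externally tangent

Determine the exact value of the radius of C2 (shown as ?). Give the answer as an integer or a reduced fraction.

15

1. [ext C1·C2]  r_C2² + (16/3)r_C2 − 305 = 0  ⇒  r_C2 = 15 (r>0 drops 1)
2. [ext C2·C3]  r_C2² + 40r_C2 − 825 = 0  ⇒  r_C2 = 15 (r>0 drops 1)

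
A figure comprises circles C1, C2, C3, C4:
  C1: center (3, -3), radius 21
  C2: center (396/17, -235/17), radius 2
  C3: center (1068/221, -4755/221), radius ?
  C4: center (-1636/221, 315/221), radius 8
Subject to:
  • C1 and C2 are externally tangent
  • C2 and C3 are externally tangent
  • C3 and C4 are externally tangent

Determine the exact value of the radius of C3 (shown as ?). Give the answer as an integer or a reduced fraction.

18

1. [ext C2·C3]  r_C3² + 4r_C3 − 396 = 0  ⇒  r_C3 = 18 (r>0 drops 1)
2. [ext C3·C4]  r_C3² + 16r_C3 − 612 = 0  ⇒  r_C3 = 18 (r>0 drops 1)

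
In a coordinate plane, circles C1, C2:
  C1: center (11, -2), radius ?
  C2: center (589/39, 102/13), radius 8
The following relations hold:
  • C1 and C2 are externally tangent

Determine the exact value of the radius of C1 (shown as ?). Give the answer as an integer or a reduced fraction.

1. [ext C1·C2]  r_C1² + 16r_C1 − 448/9 = 0  ⇒  r_C1 = 8/3 (r>0 drops 1)

8/3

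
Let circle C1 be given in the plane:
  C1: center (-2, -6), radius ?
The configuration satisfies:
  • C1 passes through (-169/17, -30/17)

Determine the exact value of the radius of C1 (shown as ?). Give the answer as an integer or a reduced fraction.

1. [C1∋P]  r_C1² − 81 = 0  ⇒  r_C1 = 9 (r>0 drops 1)

9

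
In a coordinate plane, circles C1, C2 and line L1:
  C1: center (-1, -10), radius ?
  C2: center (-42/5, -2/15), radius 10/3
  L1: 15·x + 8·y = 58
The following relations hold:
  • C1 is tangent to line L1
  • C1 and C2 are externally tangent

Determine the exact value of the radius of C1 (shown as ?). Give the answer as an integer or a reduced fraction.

9

1. [C1‖L1]  r_C1² − 81 = 0  ⇒  r_C1 = 9 (r>0 drops 1)
2. [ext C1·C2]  r_C1² + (20/3)r_C1 − 141 = 0  ⇒  r_C1 = 9 (r>0 drops 1)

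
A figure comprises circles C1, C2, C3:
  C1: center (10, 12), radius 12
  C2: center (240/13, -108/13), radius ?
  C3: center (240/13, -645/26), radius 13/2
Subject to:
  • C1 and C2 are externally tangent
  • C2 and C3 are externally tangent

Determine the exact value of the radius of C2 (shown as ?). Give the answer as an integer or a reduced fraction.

1. [ext C1·C2]  r_C2² + 24r_C2 − 340 = 0  ⇒  r_C2 = 10 (r>0 drops 1)
2. [ext C2·C3]  r_C2² + 13r_C2 − 230 = 0  ⇒  r_C2 = 10 (r>0 drops 1)

10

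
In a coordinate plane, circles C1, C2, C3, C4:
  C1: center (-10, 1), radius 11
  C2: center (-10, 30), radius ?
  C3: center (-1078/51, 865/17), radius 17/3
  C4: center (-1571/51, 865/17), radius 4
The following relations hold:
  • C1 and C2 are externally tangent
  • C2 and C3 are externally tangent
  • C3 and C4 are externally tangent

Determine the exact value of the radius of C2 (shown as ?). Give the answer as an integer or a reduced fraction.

1. [ext C1·C2]  r_C2² + 22r_C2 − 720 = 0  ⇒  r_C2 = 18 (r>0 drops 1)
2. [ext C2·C3]  r_C2² + (34/3)r_C2 − 528 = 0  ⇒  r_C2 = 18 (r>0 drops 1)

18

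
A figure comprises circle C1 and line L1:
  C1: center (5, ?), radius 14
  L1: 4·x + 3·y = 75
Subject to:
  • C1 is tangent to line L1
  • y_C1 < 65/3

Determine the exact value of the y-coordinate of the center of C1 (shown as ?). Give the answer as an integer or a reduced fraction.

-5

1. [C1‖L1]  y_C1² − (110/3)y_C1 − 625/3 = 0  ⇒  y_C1 = -5 or 125/3
2. given y_C1 < 65/3: keep -5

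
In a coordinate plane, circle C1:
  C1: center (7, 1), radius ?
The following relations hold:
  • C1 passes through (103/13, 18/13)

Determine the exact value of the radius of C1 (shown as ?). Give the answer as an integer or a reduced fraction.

1

1. [C1∋P]  r_C1² − 1 = 0  ⇒  r_C1 = 1 (r>0 drops 1)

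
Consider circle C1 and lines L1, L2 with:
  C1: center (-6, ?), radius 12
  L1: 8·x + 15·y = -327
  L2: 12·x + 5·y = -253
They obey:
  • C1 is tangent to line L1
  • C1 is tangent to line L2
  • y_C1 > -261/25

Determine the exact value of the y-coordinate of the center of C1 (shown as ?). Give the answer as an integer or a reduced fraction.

-5

1. [C1‖L1]  y_C1² + (186/5)y_C1 + 161 = 0  ⇒  y_C1 = -161/5 or -5
2. [C1‖L2]  y_C1² + (362/5)y_C1 + 337 = 0  ⇒  y_C1 = -337/5 or -5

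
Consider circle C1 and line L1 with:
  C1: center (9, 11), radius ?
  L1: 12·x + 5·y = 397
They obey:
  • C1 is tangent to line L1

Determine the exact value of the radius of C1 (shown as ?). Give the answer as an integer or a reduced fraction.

1. [C1‖L1]  r_C1² − 324 = 0  ⇒  r_C1 = 18 (r>0 drops 1)

18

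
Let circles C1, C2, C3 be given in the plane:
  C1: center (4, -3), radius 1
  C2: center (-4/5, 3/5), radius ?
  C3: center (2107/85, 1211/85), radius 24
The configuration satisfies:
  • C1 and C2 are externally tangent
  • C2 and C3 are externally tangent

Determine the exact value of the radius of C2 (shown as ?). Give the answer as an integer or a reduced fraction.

5

1. [ext C1·C2]  r_C2² + 2r_C2 − 35 = 0  ⇒  r_C2 = 5 (r>0 drops 1)
2. [ext C2·C3]  r_C2² + 48r_C2 − 265 = 0  ⇒  r_C2 = 5 (r>0 drops 1)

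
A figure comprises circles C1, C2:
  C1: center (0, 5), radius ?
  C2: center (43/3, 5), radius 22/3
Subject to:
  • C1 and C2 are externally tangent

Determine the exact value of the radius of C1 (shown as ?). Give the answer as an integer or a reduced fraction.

7

1. [ext C1·C2]  r_C1² + (44/3)r_C1 − 455/3 = 0  ⇒  r_C1 = 7 (r>0 drops 1)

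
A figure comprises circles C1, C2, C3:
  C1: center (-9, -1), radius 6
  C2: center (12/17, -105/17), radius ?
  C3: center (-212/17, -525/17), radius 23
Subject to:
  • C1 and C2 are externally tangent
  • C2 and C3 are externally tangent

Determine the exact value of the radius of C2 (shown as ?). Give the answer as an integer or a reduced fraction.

5

1. [ext C1·C2]  r_C2² + 12r_C2 − 85 = 0  ⇒  r_C2 = 5 (r>0 drops 1)
2. [ext C2·C3]  r_C2² + 46r_C2 − 255 = 0  ⇒  r_C2 = 5 (r>0 drops 1)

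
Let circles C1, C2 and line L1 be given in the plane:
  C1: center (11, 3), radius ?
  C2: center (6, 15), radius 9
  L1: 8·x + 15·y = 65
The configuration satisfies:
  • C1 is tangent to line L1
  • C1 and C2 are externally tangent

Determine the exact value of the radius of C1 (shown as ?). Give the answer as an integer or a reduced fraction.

1. [C1‖L1]  r_C1² − 16 = 0  ⇒  r_C1 = 4 (r>0 drops 1)
2. [ext C1·C2]  r_C1² + 18r_C1 − 88 = 0  ⇒  r_C1 = 4 (r>0 drops 1)

4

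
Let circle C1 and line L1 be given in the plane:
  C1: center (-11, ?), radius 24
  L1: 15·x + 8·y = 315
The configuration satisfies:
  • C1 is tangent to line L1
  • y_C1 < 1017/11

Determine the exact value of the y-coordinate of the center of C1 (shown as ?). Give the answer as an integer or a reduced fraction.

9

1. [C1‖L1]  y_C1² − 120y_C1 + 999 = 0  ⇒  y_C1 = 9 or 111
2. given y_C1 < 1017/11: keep 9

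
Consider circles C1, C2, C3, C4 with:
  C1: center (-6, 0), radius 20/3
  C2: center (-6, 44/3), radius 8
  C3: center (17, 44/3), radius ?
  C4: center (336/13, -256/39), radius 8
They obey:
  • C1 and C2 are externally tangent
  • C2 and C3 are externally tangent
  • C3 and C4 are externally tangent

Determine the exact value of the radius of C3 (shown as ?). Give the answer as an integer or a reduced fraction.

15

1. [ext C2·C3]  r_C3² + 16r_C3 − 465 = 0  ⇒  r_C3 = 15 (r>0 drops 1)
2. [ext C3·C4]  r_C3² + 16r_C3 − 465 = 0  ⇒  r_C3 = 15 (r>0 drops 1)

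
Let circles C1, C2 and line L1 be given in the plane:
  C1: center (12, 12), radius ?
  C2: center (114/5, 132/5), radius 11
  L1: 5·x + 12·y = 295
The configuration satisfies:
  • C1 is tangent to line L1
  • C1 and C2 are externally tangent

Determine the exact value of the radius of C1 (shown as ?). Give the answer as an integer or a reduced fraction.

7

1. [C1‖L1]  r_C1² − 49 = 0  ⇒  r_C1 = 7 (r>0 drops 1)
2. [ext C1·C2]  r_C1² + 22r_C1 − 203 = 0  ⇒  r_C1 = 7 (r>0 drops 1)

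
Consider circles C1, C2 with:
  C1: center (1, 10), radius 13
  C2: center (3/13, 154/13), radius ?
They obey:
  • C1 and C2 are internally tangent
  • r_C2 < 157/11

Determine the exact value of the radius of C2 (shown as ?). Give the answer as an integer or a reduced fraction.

1. [int C1,C2]  r_C2² − 26r_C2 + 165 = 0  ⇒  r_C2 = 11 or 15
2. given r_C2 < 157/11: keep 11

11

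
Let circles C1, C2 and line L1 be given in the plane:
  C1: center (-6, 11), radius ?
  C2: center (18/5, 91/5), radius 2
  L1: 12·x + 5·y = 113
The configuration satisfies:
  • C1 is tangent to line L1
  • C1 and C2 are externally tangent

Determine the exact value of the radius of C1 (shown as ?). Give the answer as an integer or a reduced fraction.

10

1. [C1‖L1]  r_C1² − 100 = 0  ⇒  r_C1 = 10 (r>0 drops 1)
2. [ext C1·C2]  r_C1² + 4r_C1 − 140 = 0  ⇒  r_C1 = 10 (r>0 drops 1)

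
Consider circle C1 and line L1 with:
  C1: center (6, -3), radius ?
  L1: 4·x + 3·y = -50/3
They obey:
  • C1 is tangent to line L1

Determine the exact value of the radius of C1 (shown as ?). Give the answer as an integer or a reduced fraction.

19/3

1. [C1‖L1]  r_C1² − 361/9 = 0  ⇒  r_C1 = 19/3 (r>0 drops 1)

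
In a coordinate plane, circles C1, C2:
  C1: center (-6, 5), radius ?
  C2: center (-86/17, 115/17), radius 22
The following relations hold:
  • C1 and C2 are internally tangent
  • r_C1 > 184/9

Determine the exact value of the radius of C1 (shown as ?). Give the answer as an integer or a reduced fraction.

1. [int C1,C2]  r_C1² − 44r_C1 + 480 = 0  ⇒  r_C1 = 20 or 24
2. given r_C1 > 184/9: keep 24

24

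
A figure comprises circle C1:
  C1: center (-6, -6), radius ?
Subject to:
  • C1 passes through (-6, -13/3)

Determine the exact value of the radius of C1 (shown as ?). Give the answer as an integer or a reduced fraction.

5/3

1. [C1∋P]  r_C1² − 25/9 = 0  ⇒  r_C1 = 5/3 (r>0 drops 1)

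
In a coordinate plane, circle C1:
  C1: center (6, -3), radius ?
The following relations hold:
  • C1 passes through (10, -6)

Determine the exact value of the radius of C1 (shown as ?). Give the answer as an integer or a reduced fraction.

1. [C1∋P]  r_C1² − 25 = 0  ⇒  r_C1 = 5 (r>0 drops 1)

5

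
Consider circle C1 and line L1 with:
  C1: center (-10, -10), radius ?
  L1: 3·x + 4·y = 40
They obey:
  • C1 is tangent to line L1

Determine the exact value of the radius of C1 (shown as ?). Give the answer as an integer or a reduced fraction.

1. [C1‖L1]  r_C1² − 484 = 0  ⇒  r_C1 = 22 (r>0 drops 1)

22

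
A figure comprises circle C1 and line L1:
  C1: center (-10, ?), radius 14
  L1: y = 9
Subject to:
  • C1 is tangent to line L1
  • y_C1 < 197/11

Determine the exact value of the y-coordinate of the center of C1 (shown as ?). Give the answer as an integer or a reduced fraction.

1. [C1‖L1]  y_C1² − 18y_C1 − 115 = 0  ⇒  y_C1 = -5 or 23
2. given y_C1 < 197/11: keep -5

-5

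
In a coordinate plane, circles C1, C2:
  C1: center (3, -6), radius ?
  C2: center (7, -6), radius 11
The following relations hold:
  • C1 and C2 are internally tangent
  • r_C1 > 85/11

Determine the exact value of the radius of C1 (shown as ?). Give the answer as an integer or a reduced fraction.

1. [int C1,C2]  r_C1² − 22r_C1 + 105 = 0  ⇒  r_C1 = 7 or 15
2. given r_C1 > 85/11: keep 15

15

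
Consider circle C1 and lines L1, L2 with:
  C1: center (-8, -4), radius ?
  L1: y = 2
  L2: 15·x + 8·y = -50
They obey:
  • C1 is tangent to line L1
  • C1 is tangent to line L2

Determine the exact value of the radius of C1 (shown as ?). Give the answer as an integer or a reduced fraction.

6

1. [C1‖L1]  r_C1² − 36 = 0  ⇒  r_C1 = 6 (r>0 drops 1)
2. [C1‖L2]  r_C1² − 36 = 0  ⇒  r_C1 = 6 (r>0 drops 1)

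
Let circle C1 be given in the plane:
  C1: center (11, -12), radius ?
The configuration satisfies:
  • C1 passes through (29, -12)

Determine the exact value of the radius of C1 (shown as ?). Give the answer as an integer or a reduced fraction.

1. [C1∋P]  r_C1² − 324 = 0  ⇒  r_C1 = 18 (r>0 drops 1)

18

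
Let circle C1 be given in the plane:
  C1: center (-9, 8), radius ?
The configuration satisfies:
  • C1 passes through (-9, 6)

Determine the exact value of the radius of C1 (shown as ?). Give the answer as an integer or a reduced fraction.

1. [C1∋P]  r_C1² − 4 = 0  ⇒  r_C1 = 2 (r>0 drops 1)

2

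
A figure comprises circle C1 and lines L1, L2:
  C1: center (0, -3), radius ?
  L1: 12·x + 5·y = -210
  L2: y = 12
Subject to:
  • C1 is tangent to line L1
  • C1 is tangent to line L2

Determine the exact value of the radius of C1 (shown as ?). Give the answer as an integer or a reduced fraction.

15

1. [C1‖L1]  r_C1² − 225 = 0  ⇒  r_C1 = 15 (r>0 drops 1)
2. [C1‖L2]  r_C1² − 225 = 0  ⇒  r_C1 = 15 (r>0 drops 1)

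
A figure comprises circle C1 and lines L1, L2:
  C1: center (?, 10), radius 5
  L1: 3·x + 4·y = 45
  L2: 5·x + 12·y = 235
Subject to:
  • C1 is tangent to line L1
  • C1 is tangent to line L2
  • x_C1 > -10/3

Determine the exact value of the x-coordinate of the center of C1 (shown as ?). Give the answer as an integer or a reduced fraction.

10

1. [C1‖L1]  x_C1² − (10/3)x_C1 − 200/3 = 0  ⇒  x_C1 = -20/3 or 10
2. [C1‖L2]  x_C1² − 46x_C1 + 360 = 0  ⇒  x_C1 = 10 or 36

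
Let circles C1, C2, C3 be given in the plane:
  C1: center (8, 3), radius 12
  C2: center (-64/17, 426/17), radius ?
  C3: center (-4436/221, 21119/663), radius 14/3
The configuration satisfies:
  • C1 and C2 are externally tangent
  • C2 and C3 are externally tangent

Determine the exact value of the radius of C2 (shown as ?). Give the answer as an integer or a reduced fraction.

1. [ext C1·C2]  r_C2² + 24r_C2 − 481 = 0  ⇒  r_C2 = 13 (r>0 drops 1)
2. [ext C2·C3]  r_C2² + (28/3)r_C2 − 871/3 = 0  ⇒  r_C2 = 13 (r>0 drops 1)

13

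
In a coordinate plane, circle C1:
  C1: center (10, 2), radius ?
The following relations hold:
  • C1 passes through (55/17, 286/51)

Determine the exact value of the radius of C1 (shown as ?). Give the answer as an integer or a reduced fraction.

1. [C1∋P]  r_C1² − 529/9 = 0  ⇒  r_C1 = 23/3 (r>0 drops 1)

23/3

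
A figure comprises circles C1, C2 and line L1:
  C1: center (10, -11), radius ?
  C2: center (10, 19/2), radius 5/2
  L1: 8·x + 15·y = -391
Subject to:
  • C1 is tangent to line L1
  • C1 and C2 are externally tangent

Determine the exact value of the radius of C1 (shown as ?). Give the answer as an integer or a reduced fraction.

1. [C1‖L1]  r_C1² − 324 = 0  ⇒  r_C1 = 18 (r>0 drops 1)
2. [ext C1·C2]  r_C1² + 5r_C1 − 414 = 0  ⇒  r_C1 = 18 (r>0 drops 1)

18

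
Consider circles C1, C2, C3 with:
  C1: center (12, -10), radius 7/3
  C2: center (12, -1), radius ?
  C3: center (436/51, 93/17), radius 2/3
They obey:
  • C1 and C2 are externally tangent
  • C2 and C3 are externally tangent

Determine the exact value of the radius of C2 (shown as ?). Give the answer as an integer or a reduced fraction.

1. [ext C1·C2]  r_C2² + (14/3)r_C2 − 680/9 = 0  ⇒  r_C2 = 20/3 (r>0 drops 1)
2. [ext C2·C3]  r_C2² + (4/3)r_C2 − 160/3 = 0  ⇒  r_C2 = 20/3 (r>0 drops 1)

20/3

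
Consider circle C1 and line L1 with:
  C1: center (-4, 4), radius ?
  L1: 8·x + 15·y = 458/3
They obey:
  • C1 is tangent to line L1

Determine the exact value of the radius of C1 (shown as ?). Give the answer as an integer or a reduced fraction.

1. [C1‖L1]  r_C1² − 484/9 = 0  ⇒  r_C1 = 22/3 (r>0 drops 1)

22/3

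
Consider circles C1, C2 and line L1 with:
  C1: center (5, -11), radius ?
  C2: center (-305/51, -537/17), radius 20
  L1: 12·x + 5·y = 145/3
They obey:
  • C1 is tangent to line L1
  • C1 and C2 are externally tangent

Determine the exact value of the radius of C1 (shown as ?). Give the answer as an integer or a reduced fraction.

1. [C1‖L1]  r_C1² − 100/9 = 0  ⇒  r_C1 = 10/3 (r>0 drops 1)
2. [ext C1·C2]  r_C1² + 40r_C1 − 1300/9 = 0  ⇒  r_C1 = 10/3 (r>0 drops 1)

10/3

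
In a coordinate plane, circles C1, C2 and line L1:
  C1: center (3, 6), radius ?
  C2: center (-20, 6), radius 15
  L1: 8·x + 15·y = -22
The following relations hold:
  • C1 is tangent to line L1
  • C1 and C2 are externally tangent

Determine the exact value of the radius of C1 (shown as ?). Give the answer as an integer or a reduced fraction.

8

1. [C1‖L1]  r_C1² − 64 = 0  ⇒  r_C1 = 8 (r>0 drops 1)
2. [ext C1·C2]  r_C1² + 30r_C1 − 304 = 0  ⇒  r_C1 = 8 (r>0 drops 1)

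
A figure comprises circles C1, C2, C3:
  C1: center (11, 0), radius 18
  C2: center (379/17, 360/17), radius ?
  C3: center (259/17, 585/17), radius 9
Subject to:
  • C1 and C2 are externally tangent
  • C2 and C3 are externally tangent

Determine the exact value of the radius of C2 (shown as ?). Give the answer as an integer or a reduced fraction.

6

1. [ext C1·C2]  r_C2² + 36r_C2 − 252 = 0  ⇒  r_C2 = 6 (r>0 drops 1)
2. [ext C2·C3]  r_C2² + 18r_C2 − 144 = 0  ⇒  r_C2 = 6 (r>0 drops 1)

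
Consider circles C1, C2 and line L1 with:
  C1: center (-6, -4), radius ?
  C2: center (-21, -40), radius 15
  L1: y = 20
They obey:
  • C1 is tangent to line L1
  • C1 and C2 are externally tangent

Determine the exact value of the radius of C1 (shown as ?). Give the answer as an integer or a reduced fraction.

24

1. [C1‖L1]  r_C1² − 576 = 0  ⇒  r_C1 = 24 (r>0 drops 1)
2. [ext C1·C2]  r_C1² + 30r_C1 − 1296 = 0  ⇒  r_C1 = 24 (r>0 drops 1)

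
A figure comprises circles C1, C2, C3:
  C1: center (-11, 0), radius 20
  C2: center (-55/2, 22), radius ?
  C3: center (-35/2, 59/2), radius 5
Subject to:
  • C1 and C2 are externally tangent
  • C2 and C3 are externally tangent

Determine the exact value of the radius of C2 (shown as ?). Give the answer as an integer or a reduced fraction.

1. [ext C1·C2]  r_C2² + 40r_C2 − 1425/4 = 0  ⇒  r_C2 = 15/2 (r>0 drops 1)
2. [ext C2·C3]  r_C2² + 10r_C2 − 525/4 = 0  ⇒  r_C2 = 15/2 (r>0 drops 1)

15/2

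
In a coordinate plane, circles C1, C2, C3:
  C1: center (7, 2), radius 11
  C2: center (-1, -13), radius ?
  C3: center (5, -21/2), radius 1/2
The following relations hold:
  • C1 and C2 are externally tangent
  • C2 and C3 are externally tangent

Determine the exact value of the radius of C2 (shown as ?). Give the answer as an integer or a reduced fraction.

1. [ext C1·C2]  r_C2² + 22r_C2 − 168 = 0  ⇒  r_C2 = 6 (r>0 drops 1)
2. [ext C2·C3]  r_C2² + 1r_C2 − 42 = 0  ⇒  r_C2 = 6 (r>0 drops 1)

6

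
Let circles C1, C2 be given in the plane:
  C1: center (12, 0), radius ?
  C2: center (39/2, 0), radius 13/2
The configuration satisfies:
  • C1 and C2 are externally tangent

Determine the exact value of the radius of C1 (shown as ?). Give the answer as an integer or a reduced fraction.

1. [ext C1·C2]  r_C1² + 13r_C1 − 14 = 0  ⇒  r_C1 = 1 (r>0 drops 1)

1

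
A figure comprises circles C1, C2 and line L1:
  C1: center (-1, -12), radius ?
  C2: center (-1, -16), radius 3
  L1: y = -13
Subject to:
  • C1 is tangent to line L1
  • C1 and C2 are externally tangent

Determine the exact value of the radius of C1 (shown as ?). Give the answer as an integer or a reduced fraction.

1

1. [C1‖L1]  r_C1² − 1 = 0  ⇒  r_C1 = 1 (r>0 drops 1)
2. [ext C1·C2]  r_C1² + 6r_C1 − 7 = 0  ⇒  r_C1 = 1 (r>0 drops 1)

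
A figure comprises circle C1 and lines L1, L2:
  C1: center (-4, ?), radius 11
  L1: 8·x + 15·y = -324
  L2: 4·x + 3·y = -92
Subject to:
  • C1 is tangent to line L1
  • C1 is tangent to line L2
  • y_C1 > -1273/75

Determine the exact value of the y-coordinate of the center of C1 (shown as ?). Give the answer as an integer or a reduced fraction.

-7

1. [C1‖L1]  y_C1² + (584/15)y_C1 + 3353/15 = 0  ⇒  y_C1 = -479/15 or -7
2. [C1‖L2]  y_C1² + (152/3)y_C1 + 917/3 = 0  ⇒  y_C1 = -131/3 or -7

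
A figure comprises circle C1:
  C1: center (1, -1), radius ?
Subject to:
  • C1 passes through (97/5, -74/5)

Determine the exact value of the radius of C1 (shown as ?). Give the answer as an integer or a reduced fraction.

23

1. [C1∋P]  r_C1² − 529 = 0  ⇒  r_C1 = 23 (r>0 drops 1)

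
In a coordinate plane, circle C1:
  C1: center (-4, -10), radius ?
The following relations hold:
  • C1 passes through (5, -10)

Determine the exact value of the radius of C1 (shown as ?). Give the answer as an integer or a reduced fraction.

9

1. [C1∋P]  r_C1² − 81 = 0  ⇒  r_C1 = 9 (r>0 drops 1)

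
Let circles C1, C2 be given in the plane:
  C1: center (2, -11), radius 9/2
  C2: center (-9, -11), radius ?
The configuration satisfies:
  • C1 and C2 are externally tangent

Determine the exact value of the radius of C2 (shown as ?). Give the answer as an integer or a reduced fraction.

13/2

1. [ext C1·C2]  r_C2² + 9r_C2 − 403/4 = 0  ⇒  r_C2 = 13/2 (r>0 drops 1)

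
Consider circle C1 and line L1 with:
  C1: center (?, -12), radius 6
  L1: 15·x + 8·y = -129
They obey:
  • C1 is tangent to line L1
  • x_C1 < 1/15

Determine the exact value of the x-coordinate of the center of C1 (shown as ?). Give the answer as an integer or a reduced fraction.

1. [C1‖L1]  x_C1² + (22/5)x_C1 − 207/5 = 0  ⇒  x_C1 = -9 or 23/5
2. given x_C1 < 1/15: keep -9

-9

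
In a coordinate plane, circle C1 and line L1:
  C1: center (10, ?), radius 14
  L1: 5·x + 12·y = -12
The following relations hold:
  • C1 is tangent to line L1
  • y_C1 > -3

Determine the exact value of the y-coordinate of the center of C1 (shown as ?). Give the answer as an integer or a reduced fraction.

10

1. [C1‖L1]  y_C1² + (31/3)y_C1 − 610/3 = 0  ⇒  y_C1 = -61/3 or 10
2. given y_C1 > -3: keep 10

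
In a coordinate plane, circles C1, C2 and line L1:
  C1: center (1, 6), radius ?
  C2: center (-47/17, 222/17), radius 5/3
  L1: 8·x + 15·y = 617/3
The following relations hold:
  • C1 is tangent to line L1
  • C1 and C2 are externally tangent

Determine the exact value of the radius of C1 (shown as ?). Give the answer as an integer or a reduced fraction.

19/3

1. [C1‖L1]  r_C1² − 361/9 = 0  ⇒  r_C1 = 19/3 (r>0 drops 1)
2. [ext C1·C2]  r_C1² + (10/3)r_C1 − 551/9 = 0  ⇒  r_C1 = 19/3 (r>0 drops 1)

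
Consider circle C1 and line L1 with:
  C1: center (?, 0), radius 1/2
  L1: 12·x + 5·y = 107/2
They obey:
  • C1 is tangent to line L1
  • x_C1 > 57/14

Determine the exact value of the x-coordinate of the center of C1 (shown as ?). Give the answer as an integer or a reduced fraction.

1. [C1‖L1]  x_C1² − (107/12)x_C1 + 235/12 = 0  ⇒  x_C1 = 47/12 or 5
2. given x_C1 > 57/14: keep 5

5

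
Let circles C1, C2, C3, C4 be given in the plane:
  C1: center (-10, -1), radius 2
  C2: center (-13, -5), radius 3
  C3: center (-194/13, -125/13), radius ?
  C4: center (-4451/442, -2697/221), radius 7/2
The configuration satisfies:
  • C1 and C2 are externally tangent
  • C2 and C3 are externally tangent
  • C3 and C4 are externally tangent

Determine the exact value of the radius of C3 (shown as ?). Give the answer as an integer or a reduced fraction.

1. [ext C2·C3]  r_C3² + 6r_C3 − 16 = 0  ⇒  r_C3 = 2 (r>0 drops 1)
2. [ext C3·C4]  r_C3² + 7r_C3 − 18 = 0  ⇒  r_C3 = 2 (r>0 drops 1)

2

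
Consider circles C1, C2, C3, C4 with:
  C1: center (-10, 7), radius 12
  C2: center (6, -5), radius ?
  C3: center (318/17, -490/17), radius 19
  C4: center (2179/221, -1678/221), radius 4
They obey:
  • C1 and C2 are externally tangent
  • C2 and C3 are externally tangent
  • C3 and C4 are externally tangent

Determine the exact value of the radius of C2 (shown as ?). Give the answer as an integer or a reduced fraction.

8

1. [ext C1·C2]  r_C2² + 24r_C2 − 256 = 0  ⇒  r_C2 = 8 (r>0 drops 1)
2. [ext C2·C3]  r_C2² + 38r_C2 − 368 = 0  ⇒  r_C2 = 8 (r>0 drops 1)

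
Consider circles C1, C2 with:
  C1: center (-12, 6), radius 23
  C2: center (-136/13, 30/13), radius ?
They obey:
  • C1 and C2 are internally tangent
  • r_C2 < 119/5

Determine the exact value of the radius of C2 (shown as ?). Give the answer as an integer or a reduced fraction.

19

1. [int C1,C2]  r_C2² − 46r_C2 + 513 = 0  ⇒  r_C2 = 19 or 27
2. given r_C2 < 119/5: keep 19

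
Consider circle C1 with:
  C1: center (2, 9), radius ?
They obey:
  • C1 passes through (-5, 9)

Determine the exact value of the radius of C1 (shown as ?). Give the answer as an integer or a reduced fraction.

7

1. [C1∋P]  r_C1² − 49 = 0  ⇒  r_C1 = 7 (r>0 drops 1)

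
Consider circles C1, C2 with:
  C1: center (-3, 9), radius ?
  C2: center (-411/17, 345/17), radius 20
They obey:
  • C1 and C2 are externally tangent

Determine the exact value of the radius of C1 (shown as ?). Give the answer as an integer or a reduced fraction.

1. [ext C1·C2]  r_C1² + 40r_C1 − 176 = 0  ⇒  r_C1 = 4 (r>0 drops 1)

4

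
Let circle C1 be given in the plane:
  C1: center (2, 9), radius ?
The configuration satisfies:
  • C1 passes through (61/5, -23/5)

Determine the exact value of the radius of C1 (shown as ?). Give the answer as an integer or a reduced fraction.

1. [C1∋P]  r_C1² − 289 = 0  ⇒  r_C1 = 17 (r>0 drops 1)

17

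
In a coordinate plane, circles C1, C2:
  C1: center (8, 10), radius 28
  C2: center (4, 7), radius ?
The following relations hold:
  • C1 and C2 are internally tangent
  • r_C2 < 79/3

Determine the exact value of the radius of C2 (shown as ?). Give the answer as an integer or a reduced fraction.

23

1. [int C1,C2]  r_C2² − 56r_C2 + 759 = 0  ⇒  r_C2 = 23 or 33
2. given r_C2 < 79/3: keep 23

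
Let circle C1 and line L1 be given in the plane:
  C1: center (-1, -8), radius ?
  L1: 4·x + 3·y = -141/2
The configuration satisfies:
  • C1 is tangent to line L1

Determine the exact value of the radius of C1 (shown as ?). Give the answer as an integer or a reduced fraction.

17/2

1. [C1‖L1]  r_C1² − 289/4 = 0  ⇒  r_C1 = 17/2 (r>0 drops 1)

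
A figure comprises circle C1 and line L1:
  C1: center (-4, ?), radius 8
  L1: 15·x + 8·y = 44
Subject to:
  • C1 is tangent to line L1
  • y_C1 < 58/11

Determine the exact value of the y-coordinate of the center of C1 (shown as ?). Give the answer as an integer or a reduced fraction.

-4

1. [C1‖L1]  y_C1² − 26y_C1 − 120 = 0  ⇒  y_C1 = -4 or 30
2. given y_C1 < 58/11: keep -4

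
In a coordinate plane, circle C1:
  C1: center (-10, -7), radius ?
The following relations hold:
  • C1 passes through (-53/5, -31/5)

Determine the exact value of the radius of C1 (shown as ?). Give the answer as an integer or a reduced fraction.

1

1. [C1∋P]  r_C1² − 1 = 0  ⇒  r_C1 = 1 (r>0 drops 1)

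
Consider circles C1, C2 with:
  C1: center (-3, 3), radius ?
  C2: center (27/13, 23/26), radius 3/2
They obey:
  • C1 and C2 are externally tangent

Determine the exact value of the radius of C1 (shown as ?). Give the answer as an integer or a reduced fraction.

1. [ext C1·C2]  r_C1² + 3r_C1 − 28 = 0  ⇒  r_C1 = 4 (r>0 drops 1)

4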